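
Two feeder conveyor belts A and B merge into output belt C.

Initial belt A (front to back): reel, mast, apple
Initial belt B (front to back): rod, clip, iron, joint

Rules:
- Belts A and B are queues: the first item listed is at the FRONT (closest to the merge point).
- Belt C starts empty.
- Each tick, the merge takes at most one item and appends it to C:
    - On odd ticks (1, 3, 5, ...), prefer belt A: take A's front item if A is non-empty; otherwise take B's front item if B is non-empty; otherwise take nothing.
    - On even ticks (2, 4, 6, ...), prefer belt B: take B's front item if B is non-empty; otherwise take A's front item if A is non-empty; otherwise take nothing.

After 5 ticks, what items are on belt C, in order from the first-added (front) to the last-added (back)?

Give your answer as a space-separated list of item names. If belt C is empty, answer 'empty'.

Answer: reel rod mast clip apple

Derivation:
Tick 1: prefer A, take reel from A; A=[mast,apple] B=[rod,clip,iron,joint] C=[reel]
Tick 2: prefer B, take rod from B; A=[mast,apple] B=[clip,iron,joint] C=[reel,rod]
Tick 3: prefer A, take mast from A; A=[apple] B=[clip,iron,joint] C=[reel,rod,mast]
Tick 4: prefer B, take clip from B; A=[apple] B=[iron,joint] C=[reel,rod,mast,clip]
Tick 5: prefer A, take apple from A; A=[-] B=[iron,joint] C=[reel,rod,mast,clip,apple]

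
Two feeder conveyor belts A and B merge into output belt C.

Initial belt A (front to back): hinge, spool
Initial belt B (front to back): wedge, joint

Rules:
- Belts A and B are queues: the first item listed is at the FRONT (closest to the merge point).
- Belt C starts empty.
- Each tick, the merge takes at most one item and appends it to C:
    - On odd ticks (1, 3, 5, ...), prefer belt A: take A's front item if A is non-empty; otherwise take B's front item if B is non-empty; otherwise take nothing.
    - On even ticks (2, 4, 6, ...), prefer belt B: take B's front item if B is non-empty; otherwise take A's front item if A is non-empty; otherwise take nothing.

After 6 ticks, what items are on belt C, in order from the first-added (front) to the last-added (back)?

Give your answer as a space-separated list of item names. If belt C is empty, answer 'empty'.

Answer: hinge wedge spool joint

Derivation:
Tick 1: prefer A, take hinge from A; A=[spool] B=[wedge,joint] C=[hinge]
Tick 2: prefer B, take wedge from B; A=[spool] B=[joint] C=[hinge,wedge]
Tick 3: prefer A, take spool from A; A=[-] B=[joint] C=[hinge,wedge,spool]
Tick 4: prefer B, take joint from B; A=[-] B=[-] C=[hinge,wedge,spool,joint]
Tick 5: prefer A, both empty, nothing taken; A=[-] B=[-] C=[hinge,wedge,spool,joint]
Tick 6: prefer B, both empty, nothing taken; A=[-] B=[-] C=[hinge,wedge,spool,joint]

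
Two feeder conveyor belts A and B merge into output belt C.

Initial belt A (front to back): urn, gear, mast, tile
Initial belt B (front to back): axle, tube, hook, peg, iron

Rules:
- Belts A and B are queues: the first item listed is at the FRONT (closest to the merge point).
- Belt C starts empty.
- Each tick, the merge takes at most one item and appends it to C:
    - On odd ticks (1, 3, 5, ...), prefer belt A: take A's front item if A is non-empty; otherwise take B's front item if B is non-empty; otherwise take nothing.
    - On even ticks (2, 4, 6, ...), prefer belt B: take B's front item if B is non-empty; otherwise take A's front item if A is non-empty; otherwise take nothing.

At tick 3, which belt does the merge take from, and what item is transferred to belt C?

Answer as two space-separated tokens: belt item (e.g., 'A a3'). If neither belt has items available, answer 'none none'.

Tick 1: prefer A, take urn from A; A=[gear,mast,tile] B=[axle,tube,hook,peg,iron] C=[urn]
Tick 2: prefer B, take axle from B; A=[gear,mast,tile] B=[tube,hook,peg,iron] C=[urn,axle]
Tick 3: prefer A, take gear from A; A=[mast,tile] B=[tube,hook,peg,iron] C=[urn,axle,gear]

Answer: A gear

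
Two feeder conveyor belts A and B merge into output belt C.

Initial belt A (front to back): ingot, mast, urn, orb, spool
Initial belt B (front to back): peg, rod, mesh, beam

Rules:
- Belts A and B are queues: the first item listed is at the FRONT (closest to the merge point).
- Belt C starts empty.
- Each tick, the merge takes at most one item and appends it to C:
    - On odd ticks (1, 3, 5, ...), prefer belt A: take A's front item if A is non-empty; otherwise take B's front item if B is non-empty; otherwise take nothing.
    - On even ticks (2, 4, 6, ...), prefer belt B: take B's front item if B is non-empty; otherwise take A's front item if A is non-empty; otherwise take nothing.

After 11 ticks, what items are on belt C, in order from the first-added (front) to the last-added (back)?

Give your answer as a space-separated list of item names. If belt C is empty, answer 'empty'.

Answer: ingot peg mast rod urn mesh orb beam spool

Derivation:
Tick 1: prefer A, take ingot from A; A=[mast,urn,orb,spool] B=[peg,rod,mesh,beam] C=[ingot]
Tick 2: prefer B, take peg from B; A=[mast,urn,orb,spool] B=[rod,mesh,beam] C=[ingot,peg]
Tick 3: prefer A, take mast from A; A=[urn,orb,spool] B=[rod,mesh,beam] C=[ingot,peg,mast]
Tick 4: prefer B, take rod from B; A=[urn,orb,spool] B=[mesh,beam] C=[ingot,peg,mast,rod]
Tick 5: prefer A, take urn from A; A=[orb,spool] B=[mesh,beam] C=[ingot,peg,mast,rod,urn]
Tick 6: prefer B, take mesh from B; A=[orb,spool] B=[beam] C=[ingot,peg,mast,rod,urn,mesh]
Tick 7: prefer A, take orb from A; A=[spool] B=[beam] C=[ingot,peg,mast,rod,urn,mesh,orb]
Tick 8: prefer B, take beam from B; A=[spool] B=[-] C=[ingot,peg,mast,rod,urn,mesh,orb,beam]
Tick 9: prefer A, take spool from A; A=[-] B=[-] C=[ingot,peg,mast,rod,urn,mesh,orb,beam,spool]
Tick 10: prefer B, both empty, nothing taken; A=[-] B=[-] C=[ingot,peg,mast,rod,urn,mesh,orb,beam,spool]
Tick 11: prefer A, both empty, nothing taken; A=[-] B=[-] C=[ingot,peg,mast,rod,urn,mesh,orb,beam,spool]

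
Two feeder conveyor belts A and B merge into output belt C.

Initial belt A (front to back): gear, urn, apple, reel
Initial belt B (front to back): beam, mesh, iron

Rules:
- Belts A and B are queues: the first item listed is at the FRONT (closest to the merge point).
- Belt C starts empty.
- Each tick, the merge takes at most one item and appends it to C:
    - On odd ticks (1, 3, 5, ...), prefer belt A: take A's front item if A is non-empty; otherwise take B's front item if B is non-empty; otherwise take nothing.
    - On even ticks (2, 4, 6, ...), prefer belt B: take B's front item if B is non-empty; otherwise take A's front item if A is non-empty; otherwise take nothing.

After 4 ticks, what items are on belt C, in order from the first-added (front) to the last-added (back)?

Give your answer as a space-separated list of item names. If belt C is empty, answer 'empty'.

Tick 1: prefer A, take gear from A; A=[urn,apple,reel] B=[beam,mesh,iron] C=[gear]
Tick 2: prefer B, take beam from B; A=[urn,apple,reel] B=[mesh,iron] C=[gear,beam]
Tick 3: prefer A, take urn from A; A=[apple,reel] B=[mesh,iron] C=[gear,beam,urn]
Tick 4: prefer B, take mesh from B; A=[apple,reel] B=[iron] C=[gear,beam,urn,mesh]

Answer: gear beam urn mesh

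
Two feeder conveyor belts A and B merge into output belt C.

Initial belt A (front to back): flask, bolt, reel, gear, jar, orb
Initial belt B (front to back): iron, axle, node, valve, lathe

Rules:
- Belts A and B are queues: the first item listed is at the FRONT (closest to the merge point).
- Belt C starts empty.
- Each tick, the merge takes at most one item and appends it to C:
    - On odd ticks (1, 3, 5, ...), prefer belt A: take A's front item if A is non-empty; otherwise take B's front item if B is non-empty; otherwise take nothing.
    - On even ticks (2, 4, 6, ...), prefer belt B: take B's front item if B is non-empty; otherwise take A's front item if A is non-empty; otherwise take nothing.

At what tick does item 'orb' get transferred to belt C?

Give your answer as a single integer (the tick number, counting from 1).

Tick 1: prefer A, take flask from A; A=[bolt,reel,gear,jar,orb] B=[iron,axle,node,valve,lathe] C=[flask]
Tick 2: prefer B, take iron from B; A=[bolt,reel,gear,jar,orb] B=[axle,node,valve,lathe] C=[flask,iron]
Tick 3: prefer A, take bolt from A; A=[reel,gear,jar,orb] B=[axle,node,valve,lathe] C=[flask,iron,bolt]
Tick 4: prefer B, take axle from B; A=[reel,gear,jar,orb] B=[node,valve,lathe] C=[flask,iron,bolt,axle]
Tick 5: prefer A, take reel from A; A=[gear,jar,orb] B=[node,valve,lathe] C=[flask,iron,bolt,axle,reel]
Tick 6: prefer B, take node from B; A=[gear,jar,orb] B=[valve,lathe] C=[flask,iron,bolt,axle,reel,node]
Tick 7: prefer A, take gear from A; A=[jar,orb] B=[valve,lathe] C=[flask,iron,bolt,axle,reel,node,gear]
Tick 8: prefer B, take valve from B; A=[jar,orb] B=[lathe] C=[flask,iron,bolt,axle,reel,node,gear,valve]
Tick 9: prefer A, take jar from A; A=[orb] B=[lathe] C=[flask,iron,bolt,axle,reel,node,gear,valve,jar]
Tick 10: prefer B, take lathe from B; A=[orb] B=[-] C=[flask,iron,bolt,axle,reel,node,gear,valve,jar,lathe]
Tick 11: prefer A, take orb from A; A=[-] B=[-] C=[flask,iron,bolt,axle,reel,node,gear,valve,jar,lathe,orb]

Answer: 11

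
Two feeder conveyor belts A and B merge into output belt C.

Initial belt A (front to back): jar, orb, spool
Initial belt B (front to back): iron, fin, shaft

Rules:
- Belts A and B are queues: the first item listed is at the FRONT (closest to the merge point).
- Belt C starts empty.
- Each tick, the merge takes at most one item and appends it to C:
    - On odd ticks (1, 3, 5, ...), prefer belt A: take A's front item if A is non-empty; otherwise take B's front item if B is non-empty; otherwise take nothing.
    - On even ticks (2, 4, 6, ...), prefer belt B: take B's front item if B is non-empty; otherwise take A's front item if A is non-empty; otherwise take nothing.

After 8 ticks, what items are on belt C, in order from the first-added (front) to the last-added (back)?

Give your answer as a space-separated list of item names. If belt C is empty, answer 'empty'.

Answer: jar iron orb fin spool shaft

Derivation:
Tick 1: prefer A, take jar from A; A=[orb,spool] B=[iron,fin,shaft] C=[jar]
Tick 2: prefer B, take iron from B; A=[orb,spool] B=[fin,shaft] C=[jar,iron]
Tick 3: prefer A, take orb from A; A=[spool] B=[fin,shaft] C=[jar,iron,orb]
Tick 4: prefer B, take fin from B; A=[spool] B=[shaft] C=[jar,iron,orb,fin]
Tick 5: prefer A, take spool from A; A=[-] B=[shaft] C=[jar,iron,orb,fin,spool]
Tick 6: prefer B, take shaft from B; A=[-] B=[-] C=[jar,iron,orb,fin,spool,shaft]
Tick 7: prefer A, both empty, nothing taken; A=[-] B=[-] C=[jar,iron,orb,fin,spool,shaft]
Tick 8: prefer B, both empty, nothing taken; A=[-] B=[-] C=[jar,iron,orb,fin,spool,shaft]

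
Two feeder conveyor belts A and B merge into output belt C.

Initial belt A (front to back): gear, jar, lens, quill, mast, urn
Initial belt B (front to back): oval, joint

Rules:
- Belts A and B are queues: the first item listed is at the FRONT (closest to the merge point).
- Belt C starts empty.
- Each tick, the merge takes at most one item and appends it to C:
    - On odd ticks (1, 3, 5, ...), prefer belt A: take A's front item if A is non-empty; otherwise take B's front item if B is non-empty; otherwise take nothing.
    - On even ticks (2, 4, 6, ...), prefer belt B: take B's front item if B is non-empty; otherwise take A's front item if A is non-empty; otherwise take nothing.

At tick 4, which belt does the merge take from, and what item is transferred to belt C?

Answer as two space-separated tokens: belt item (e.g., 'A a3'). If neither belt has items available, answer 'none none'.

Tick 1: prefer A, take gear from A; A=[jar,lens,quill,mast,urn] B=[oval,joint] C=[gear]
Tick 2: prefer B, take oval from B; A=[jar,lens,quill,mast,urn] B=[joint] C=[gear,oval]
Tick 3: prefer A, take jar from A; A=[lens,quill,mast,urn] B=[joint] C=[gear,oval,jar]
Tick 4: prefer B, take joint from B; A=[lens,quill,mast,urn] B=[-] C=[gear,oval,jar,joint]

Answer: B joint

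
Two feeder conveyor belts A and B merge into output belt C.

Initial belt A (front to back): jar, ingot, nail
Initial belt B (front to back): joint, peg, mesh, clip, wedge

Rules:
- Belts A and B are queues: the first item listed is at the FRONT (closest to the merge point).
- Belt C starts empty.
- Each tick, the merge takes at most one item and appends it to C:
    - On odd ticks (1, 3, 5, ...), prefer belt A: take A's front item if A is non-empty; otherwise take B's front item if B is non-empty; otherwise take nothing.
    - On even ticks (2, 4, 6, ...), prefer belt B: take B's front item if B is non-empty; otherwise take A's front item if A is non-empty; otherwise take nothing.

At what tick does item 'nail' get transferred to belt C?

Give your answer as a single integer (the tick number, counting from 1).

Tick 1: prefer A, take jar from A; A=[ingot,nail] B=[joint,peg,mesh,clip,wedge] C=[jar]
Tick 2: prefer B, take joint from B; A=[ingot,nail] B=[peg,mesh,clip,wedge] C=[jar,joint]
Tick 3: prefer A, take ingot from A; A=[nail] B=[peg,mesh,clip,wedge] C=[jar,joint,ingot]
Tick 4: prefer B, take peg from B; A=[nail] B=[mesh,clip,wedge] C=[jar,joint,ingot,peg]
Tick 5: prefer A, take nail from A; A=[-] B=[mesh,clip,wedge] C=[jar,joint,ingot,peg,nail]

Answer: 5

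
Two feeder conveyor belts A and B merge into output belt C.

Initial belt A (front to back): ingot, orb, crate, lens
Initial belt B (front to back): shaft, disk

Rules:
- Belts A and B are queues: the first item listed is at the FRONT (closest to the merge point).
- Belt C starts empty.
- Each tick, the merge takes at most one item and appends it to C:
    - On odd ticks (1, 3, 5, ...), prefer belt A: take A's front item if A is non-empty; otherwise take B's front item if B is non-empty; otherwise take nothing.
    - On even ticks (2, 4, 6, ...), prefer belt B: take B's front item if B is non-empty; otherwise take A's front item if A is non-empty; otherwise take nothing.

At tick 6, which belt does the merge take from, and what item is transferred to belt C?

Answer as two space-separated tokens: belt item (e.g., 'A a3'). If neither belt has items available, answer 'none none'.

Tick 1: prefer A, take ingot from A; A=[orb,crate,lens] B=[shaft,disk] C=[ingot]
Tick 2: prefer B, take shaft from B; A=[orb,crate,lens] B=[disk] C=[ingot,shaft]
Tick 3: prefer A, take orb from A; A=[crate,lens] B=[disk] C=[ingot,shaft,orb]
Tick 4: prefer B, take disk from B; A=[crate,lens] B=[-] C=[ingot,shaft,orb,disk]
Tick 5: prefer A, take crate from A; A=[lens] B=[-] C=[ingot,shaft,orb,disk,crate]
Tick 6: prefer B, take lens from A; A=[-] B=[-] C=[ingot,shaft,orb,disk,crate,lens]

Answer: A lens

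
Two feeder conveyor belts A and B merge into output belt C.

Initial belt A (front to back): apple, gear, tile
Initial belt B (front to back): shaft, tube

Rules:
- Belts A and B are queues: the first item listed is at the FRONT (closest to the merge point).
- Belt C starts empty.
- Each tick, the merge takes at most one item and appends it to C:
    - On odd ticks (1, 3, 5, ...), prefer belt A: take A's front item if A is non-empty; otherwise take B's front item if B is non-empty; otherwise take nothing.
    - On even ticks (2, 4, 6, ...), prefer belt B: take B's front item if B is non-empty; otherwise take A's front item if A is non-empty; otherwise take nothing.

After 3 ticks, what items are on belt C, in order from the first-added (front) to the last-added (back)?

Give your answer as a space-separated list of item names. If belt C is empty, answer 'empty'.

Tick 1: prefer A, take apple from A; A=[gear,tile] B=[shaft,tube] C=[apple]
Tick 2: prefer B, take shaft from B; A=[gear,tile] B=[tube] C=[apple,shaft]
Tick 3: prefer A, take gear from A; A=[tile] B=[tube] C=[apple,shaft,gear]

Answer: apple shaft gear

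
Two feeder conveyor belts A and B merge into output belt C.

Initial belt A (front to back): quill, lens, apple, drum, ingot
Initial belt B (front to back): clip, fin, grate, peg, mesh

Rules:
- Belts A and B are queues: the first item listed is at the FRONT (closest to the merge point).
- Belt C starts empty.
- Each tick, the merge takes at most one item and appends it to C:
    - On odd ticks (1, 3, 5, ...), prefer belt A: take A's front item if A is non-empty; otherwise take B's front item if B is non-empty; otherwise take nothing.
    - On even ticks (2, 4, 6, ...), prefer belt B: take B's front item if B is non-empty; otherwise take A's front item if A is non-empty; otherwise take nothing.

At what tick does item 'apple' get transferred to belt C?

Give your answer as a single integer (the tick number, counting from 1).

Answer: 5

Derivation:
Tick 1: prefer A, take quill from A; A=[lens,apple,drum,ingot] B=[clip,fin,grate,peg,mesh] C=[quill]
Tick 2: prefer B, take clip from B; A=[lens,apple,drum,ingot] B=[fin,grate,peg,mesh] C=[quill,clip]
Tick 3: prefer A, take lens from A; A=[apple,drum,ingot] B=[fin,grate,peg,mesh] C=[quill,clip,lens]
Tick 4: prefer B, take fin from B; A=[apple,drum,ingot] B=[grate,peg,mesh] C=[quill,clip,lens,fin]
Tick 5: prefer A, take apple from A; A=[drum,ingot] B=[grate,peg,mesh] C=[quill,clip,lens,fin,apple]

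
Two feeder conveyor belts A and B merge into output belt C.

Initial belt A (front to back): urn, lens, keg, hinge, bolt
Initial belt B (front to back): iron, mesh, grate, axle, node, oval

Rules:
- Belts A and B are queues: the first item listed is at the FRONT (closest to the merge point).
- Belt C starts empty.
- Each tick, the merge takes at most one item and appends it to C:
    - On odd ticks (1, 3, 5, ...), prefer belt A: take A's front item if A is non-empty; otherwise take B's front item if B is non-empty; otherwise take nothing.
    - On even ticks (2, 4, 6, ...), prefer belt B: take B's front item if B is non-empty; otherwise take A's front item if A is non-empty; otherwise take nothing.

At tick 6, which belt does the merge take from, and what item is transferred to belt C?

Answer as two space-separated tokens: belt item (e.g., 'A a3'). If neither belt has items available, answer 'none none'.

Tick 1: prefer A, take urn from A; A=[lens,keg,hinge,bolt] B=[iron,mesh,grate,axle,node,oval] C=[urn]
Tick 2: prefer B, take iron from B; A=[lens,keg,hinge,bolt] B=[mesh,grate,axle,node,oval] C=[urn,iron]
Tick 3: prefer A, take lens from A; A=[keg,hinge,bolt] B=[mesh,grate,axle,node,oval] C=[urn,iron,lens]
Tick 4: prefer B, take mesh from B; A=[keg,hinge,bolt] B=[grate,axle,node,oval] C=[urn,iron,lens,mesh]
Tick 5: prefer A, take keg from A; A=[hinge,bolt] B=[grate,axle,node,oval] C=[urn,iron,lens,mesh,keg]
Tick 6: prefer B, take grate from B; A=[hinge,bolt] B=[axle,node,oval] C=[urn,iron,lens,mesh,keg,grate]

Answer: B grate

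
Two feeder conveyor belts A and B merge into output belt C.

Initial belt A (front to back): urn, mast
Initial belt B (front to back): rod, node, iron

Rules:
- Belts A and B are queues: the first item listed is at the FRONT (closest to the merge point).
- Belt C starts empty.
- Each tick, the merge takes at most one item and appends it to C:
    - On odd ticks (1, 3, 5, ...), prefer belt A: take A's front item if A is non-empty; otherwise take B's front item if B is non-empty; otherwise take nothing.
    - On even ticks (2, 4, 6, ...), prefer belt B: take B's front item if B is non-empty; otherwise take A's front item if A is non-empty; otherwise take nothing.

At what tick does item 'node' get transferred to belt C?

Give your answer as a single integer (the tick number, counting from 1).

Answer: 4

Derivation:
Tick 1: prefer A, take urn from A; A=[mast] B=[rod,node,iron] C=[urn]
Tick 2: prefer B, take rod from B; A=[mast] B=[node,iron] C=[urn,rod]
Tick 3: prefer A, take mast from A; A=[-] B=[node,iron] C=[urn,rod,mast]
Tick 4: prefer B, take node from B; A=[-] B=[iron] C=[urn,rod,mast,node]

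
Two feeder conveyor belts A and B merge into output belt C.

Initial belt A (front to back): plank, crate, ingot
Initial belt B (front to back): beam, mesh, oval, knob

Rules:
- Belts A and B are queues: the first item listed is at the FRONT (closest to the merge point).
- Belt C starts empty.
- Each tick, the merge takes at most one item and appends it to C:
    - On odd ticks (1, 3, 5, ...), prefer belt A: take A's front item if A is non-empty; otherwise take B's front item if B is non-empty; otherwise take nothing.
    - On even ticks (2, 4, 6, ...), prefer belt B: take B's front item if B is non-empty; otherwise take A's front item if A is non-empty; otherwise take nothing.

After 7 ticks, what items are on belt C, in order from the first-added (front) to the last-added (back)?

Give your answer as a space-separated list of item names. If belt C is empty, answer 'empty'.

Tick 1: prefer A, take plank from A; A=[crate,ingot] B=[beam,mesh,oval,knob] C=[plank]
Tick 2: prefer B, take beam from B; A=[crate,ingot] B=[mesh,oval,knob] C=[plank,beam]
Tick 3: prefer A, take crate from A; A=[ingot] B=[mesh,oval,knob] C=[plank,beam,crate]
Tick 4: prefer B, take mesh from B; A=[ingot] B=[oval,knob] C=[plank,beam,crate,mesh]
Tick 5: prefer A, take ingot from A; A=[-] B=[oval,knob] C=[plank,beam,crate,mesh,ingot]
Tick 6: prefer B, take oval from B; A=[-] B=[knob] C=[plank,beam,crate,mesh,ingot,oval]
Tick 7: prefer A, take knob from B; A=[-] B=[-] C=[plank,beam,crate,mesh,ingot,oval,knob]

Answer: plank beam crate mesh ingot oval knob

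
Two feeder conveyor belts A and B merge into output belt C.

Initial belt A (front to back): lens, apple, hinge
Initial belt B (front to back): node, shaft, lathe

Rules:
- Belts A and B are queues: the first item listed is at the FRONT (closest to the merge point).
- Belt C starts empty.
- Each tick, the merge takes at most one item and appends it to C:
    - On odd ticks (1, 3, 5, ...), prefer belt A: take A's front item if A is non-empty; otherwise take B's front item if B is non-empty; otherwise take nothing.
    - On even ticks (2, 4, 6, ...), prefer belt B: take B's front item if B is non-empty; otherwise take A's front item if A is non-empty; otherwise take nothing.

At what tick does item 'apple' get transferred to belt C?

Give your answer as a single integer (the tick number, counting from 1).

Answer: 3

Derivation:
Tick 1: prefer A, take lens from A; A=[apple,hinge] B=[node,shaft,lathe] C=[lens]
Tick 2: prefer B, take node from B; A=[apple,hinge] B=[shaft,lathe] C=[lens,node]
Tick 3: prefer A, take apple from A; A=[hinge] B=[shaft,lathe] C=[lens,node,apple]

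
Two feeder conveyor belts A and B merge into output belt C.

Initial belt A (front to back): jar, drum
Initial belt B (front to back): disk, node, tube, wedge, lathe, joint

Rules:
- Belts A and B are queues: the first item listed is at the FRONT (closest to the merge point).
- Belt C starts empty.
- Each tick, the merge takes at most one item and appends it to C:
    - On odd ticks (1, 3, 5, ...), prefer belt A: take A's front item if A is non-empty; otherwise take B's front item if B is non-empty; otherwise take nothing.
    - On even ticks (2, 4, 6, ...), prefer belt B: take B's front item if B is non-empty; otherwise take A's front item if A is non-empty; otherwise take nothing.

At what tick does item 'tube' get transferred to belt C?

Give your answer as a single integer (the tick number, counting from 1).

Tick 1: prefer A, take jar from A; A=[drum] B=[disk,node,tube,wedge,lathe,joint] C=[jar]
Tick 2: prefer B, take disk from B; A=[drum] B=[node,tube,wedge,lathe,joint] C=[jar,disk]
Tick 3: prefer A, take drum from A; A=[-] B=[node,tube,wedge,lathe,joint] C=[jar,disk,drum]
Tick 4: prefer B, take node from B; A=[-] B=[tube,wedge,lathe,joint] C=[jar,disk,drum,node]
Tick 5: prefer A, take tube from B; A=[-] B=[wedge,lathe,joint] C=[jar,disk,drum,node,tube]

Answer: 5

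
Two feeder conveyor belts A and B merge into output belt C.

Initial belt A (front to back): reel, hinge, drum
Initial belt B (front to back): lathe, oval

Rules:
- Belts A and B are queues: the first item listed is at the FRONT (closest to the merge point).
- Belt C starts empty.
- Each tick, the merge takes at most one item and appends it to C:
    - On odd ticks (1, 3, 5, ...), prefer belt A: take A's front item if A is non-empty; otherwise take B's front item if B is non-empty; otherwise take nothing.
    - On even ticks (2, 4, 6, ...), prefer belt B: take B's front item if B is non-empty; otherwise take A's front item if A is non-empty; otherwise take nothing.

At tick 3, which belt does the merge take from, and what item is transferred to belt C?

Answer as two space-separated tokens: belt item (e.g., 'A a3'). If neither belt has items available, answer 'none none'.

Tick 1: prefer A, take reel from A; A=[hinge,drum] B=[lathe,oval] C=[reel]
Tick 2: prefer B, take lathe from B; A=[hinge,drum] B=[oval] C=[reel,lathe]
Tick 3: prefer A, take hinge from A; A=[drum] B=[oval] C=[reel,lathe,hinge]

Answer: A hinge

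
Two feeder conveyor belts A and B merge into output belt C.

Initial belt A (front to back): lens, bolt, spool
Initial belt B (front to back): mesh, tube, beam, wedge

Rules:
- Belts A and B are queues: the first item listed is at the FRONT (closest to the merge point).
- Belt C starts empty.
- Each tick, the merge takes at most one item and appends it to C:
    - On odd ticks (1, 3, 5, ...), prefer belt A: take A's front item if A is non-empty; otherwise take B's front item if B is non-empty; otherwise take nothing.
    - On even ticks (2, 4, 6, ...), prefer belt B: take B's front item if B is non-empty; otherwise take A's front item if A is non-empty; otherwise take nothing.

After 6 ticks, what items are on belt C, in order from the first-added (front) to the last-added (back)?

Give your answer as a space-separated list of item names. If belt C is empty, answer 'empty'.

Answer: lens mesh bolt tube spool beam

Derivation:
Tick 1: prefer A, take lens from A; A=[bolt,spool] B=[mesh,tube,beam,wedge] C=[lens]
Tick 2: prefer B, take mesh from B; A=[bolt,spool] B=[tube,beam,wedge] C=[lens,mesh]
Tick 3: prefer A, take bolt from A; A=[spool] B=[tube,beam,wedge] C=[lens,mesh,bolt]
Tick 4: prefer B, take tube from B; A=[spool] B=[beam,wedge] C=[lens,mesh,bolt,tube]
Tick 5: prefer A, take spool from A; A=[-] B=[beam,wedge] C=[lens,mesh,bolt,tube,spool]
Tick 6: prefer B, take beam from B; A=[-] B=[wedge] C=[lens,mesh,bolt,tube,spool,beam]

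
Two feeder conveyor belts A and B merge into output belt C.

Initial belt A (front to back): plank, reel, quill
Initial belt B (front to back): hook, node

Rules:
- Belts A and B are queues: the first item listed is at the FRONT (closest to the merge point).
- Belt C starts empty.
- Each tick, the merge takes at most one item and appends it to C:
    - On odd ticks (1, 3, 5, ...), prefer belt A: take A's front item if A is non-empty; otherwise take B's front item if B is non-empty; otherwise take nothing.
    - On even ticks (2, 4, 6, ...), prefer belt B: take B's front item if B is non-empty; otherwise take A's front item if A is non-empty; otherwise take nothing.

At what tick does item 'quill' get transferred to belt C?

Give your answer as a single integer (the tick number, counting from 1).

Answer: 5

Derivation:
Tick 1: prefer A, take plank from A; A=[reel,quill] B=[hook,node] C=[plank]
Tick 2: prefer B, take hook from B; A=[reel,quill] B=[node] C=[plank,hook]
Tick 3: prefer A, take reel from A; A=[quill] B=[node] C=[plank,hook,reel]
Tick 4: prefer B, take node from B; A=[quill] B=[-] C=[plank,hook,reel,node]
Tick 5: prefer A, take quill from A; A=[-] B=[-] C=[plank,hook,reel,node,quill]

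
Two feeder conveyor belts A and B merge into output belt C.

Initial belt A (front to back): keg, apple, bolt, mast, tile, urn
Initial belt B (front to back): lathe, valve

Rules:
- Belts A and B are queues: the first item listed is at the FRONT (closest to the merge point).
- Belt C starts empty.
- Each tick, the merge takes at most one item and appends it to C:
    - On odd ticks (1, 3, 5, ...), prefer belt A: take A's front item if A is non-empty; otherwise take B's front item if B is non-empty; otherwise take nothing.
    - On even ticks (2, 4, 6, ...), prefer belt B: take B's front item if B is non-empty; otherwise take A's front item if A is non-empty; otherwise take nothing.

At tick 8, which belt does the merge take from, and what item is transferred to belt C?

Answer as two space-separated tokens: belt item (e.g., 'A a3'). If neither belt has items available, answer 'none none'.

Answer: A urn

Derivation:
Tick 1: prefer A, take keg from A; A=[apple,bolt,mast,tile,urn] B=[lathe,valve] C=[keg]
Tick 2: prefer B, take lathe from B; A=[apple,bolt,mast,tile,urn] B=[valve] C=[keg,lathe]
Tick 3: prefer A, take apple from A; A=[bolt,mast,tile,urn] B=[valve] C=[keg,lathe,apple]
Tick 4: prefer B, take valve from B; A=[bolt,mast,tile,urn] B=[-] C=[keg,lathe,apple,valve]
Tick 5: prefer A, take bolt from A; A=[mast,tile,urn] B=[-] C=[keg,lathe,apple,valve,bolt]
Tick 6: prefer B, take mast from A; A=[tile,urn] B=[-] C=[keg,lathe,apple,valve,bolt,mast]
Tick 7: prefer A, take tile from A; A=[urn] B=[-] C=[keg,lathe,apple,valve,bolt,mast,tile]
Tick 8: prefer B, take urn from A; A=[-] B=[-] C=[keg,lathe,apple,valve,bolt,mast,tile,urn]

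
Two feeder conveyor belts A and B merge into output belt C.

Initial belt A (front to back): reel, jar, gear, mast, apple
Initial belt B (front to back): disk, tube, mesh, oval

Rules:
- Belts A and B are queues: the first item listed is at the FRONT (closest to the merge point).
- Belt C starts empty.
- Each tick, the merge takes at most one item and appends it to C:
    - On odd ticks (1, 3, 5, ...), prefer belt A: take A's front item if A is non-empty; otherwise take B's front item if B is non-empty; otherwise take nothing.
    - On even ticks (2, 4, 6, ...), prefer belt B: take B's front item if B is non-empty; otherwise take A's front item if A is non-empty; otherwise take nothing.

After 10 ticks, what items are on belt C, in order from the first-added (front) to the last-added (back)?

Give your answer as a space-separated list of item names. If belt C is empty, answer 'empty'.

Answer: reel disk jar tube gear mesh mast oval apple

Derivation:
Tick 1: prefer A, take reel from A; A=[jar,gear,mast,apple] B=[disk,tube,mesh,oval] C=[reel]
Tick 2: prefer B, take disk from B; A=[jar,gear,mast,apple] B=[tube,mesh,oval] C=[reel,disk]
Tick 3: prefer A, take jar from A; A=[gear,mast,apple] B=[tube,mesh,oval] C=[reel,disk,jar]
Tick 4: prefer B, take tube from B; A=[gear,mast,apple] B=[mesh,oval] C=[reel,disk,jar,tube]
Tick 5: prefer A, take gear from A; A=[mast,apple] B=[mesh,oval] C=[reel,disk,jar,tube,gear]
Tick 6: prefer B, take mesh from B; A=[mast,apple] B=[oval] C=[reel,disk,jar,tube,gear,mesh]
Tick 7: prefer A, take mast from A; A=[apple] B=[oval] C=[reel,disk,jar,tube,gear,mesh,mast]
Tick 8: prefer B, take oval from B; A=[apple] B=[-] C=[reel,disk,jar,tube,gear,mesh,mast,oval]
Tick 9: prefer A, take apple from A; A=[-] B=[-] C=[reel,disk,jar,tube,gear,mesh,mast,oval,apple]
Tick 10: prefer B, both empty, nothing taken; A=[-] B=[-] C=[reel,disk,jar,tube,gear,mesh,mast,oval,apple]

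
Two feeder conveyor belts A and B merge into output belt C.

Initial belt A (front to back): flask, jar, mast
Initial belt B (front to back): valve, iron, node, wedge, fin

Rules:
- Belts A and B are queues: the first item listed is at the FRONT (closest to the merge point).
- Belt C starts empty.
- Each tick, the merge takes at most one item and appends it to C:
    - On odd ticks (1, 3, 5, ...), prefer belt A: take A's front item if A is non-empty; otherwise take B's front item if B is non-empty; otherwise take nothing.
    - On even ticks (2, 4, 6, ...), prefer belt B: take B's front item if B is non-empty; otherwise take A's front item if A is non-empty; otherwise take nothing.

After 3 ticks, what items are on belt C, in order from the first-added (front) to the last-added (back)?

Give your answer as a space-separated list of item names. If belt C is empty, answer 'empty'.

Tick 1: prefer A, take flask from A; A=[jar,mast] B=[valve,iron,node,wedge,fin] C=[flask]
Tick 2: prefer B, take valve from B; A=[jar,mast] B=[iron,node,wedge,fin] C=[flask,valve]
Tick 3: prefer A, take jar from A; A=[mast] B=[iron,node,wedge,fin] C=[flask,valve,jar]

Answer: flask valve jar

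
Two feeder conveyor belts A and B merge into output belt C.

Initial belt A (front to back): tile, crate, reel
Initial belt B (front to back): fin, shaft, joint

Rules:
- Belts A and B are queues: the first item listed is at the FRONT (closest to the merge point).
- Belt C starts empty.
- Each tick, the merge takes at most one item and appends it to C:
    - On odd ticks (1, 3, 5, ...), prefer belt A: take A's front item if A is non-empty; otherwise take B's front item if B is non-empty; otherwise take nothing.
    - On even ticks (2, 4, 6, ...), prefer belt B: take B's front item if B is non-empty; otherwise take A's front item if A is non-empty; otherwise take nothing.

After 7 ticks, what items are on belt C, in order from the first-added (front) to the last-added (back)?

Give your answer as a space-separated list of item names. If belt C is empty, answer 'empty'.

Answer: tile fin crate shaft reel joint

Derivation:
Tick 1: prefer A, take tile from A; A=[crate,reel] B=[fin,shaft,joint] C=[tile]
Tick 2: prefer B, take fin from B; A=[crate,reel] B=[shaft,joint] C=[tile,fin]
Tick 3: prefer A, take crate from A; A=[reel] B=[shaft,joint] C=[tile,fin,crate]
Tick 4: prefer B, take shaft from B; A=[reel] B=[joint] C=[tile,fin,crate,shaft]
Tick 5: prefer A, take reel from A; A=[-] B=[joint] C=[tile,fin,crate,shaft,reel]
Tick 6: prefer B, take joint from B; A=[-] B=[-] C=[tile,fin,crate,shaft,reel,joint]
Tick 7: prefer A, both empty, nothing taken; A=[-] B=[-] C=[tile,fin,crate,shaft,reel,joint]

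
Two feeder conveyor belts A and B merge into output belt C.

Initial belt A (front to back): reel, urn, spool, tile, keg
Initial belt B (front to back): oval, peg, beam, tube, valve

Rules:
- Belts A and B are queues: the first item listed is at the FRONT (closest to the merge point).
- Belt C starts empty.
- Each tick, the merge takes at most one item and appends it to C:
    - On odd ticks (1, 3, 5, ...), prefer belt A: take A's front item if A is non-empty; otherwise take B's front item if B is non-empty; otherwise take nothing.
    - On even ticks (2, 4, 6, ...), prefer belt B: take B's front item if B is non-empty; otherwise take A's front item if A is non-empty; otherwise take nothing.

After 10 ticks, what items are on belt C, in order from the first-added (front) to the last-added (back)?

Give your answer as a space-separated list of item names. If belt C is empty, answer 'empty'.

Tick 1: prefer A, take reel from A; A=[urn,spool,tile,keg] B=[oval,peg,beam,tube,valve] C=[reel]
Tick 2: prefer B, take oval from B; A=[urn,spool,tile,keg] B=[peg,beam,tube,valve] C=[reel,oval]
Tick 3: prefer A, take urn from A; A=[spool,tile,keg] B=[peg,beam,tube,valve] C=[reel,oval,urn]
Tick 4: prefer B, take peg from B; A=[spool,tile,keg] B=[beam,tube,valve] C=[reel,oval,urn,peg]
Tick 5: prefer A, take spool from A; A=[tile,keg] B=[beam,tube,valve] C=[reel,oval,urn,peg,spool]
Tick 6: prefer B, take beam from B; A=[tile,keg] B=[tube,valve] C=[reel,oval,urn,peg,spool,beam]
Tick 7: prefer A, take tile from A; A=[keg] B=[tube,valve] C=[reel,oval,urn,peg,spool,beam,tile]
Tick 8: prefer B, take tube from B; A=[keg] B=[valve] C=[reel,oval,urn,peg,spool,beam,tile,tube]
Tick 9: prefer A, take keg from A; A=[-] B=[valve] C=[reel,oval,urn,peg,spool,beam,tile,tube,keg]
Tick 10: prefer B, take valve from B; A=[-] B=[-] C=[reel,oval,urn,peg,spool,beam,tile,tube,keg,valve]

Answer: reel oval urn peg spool beam tile tube keg valve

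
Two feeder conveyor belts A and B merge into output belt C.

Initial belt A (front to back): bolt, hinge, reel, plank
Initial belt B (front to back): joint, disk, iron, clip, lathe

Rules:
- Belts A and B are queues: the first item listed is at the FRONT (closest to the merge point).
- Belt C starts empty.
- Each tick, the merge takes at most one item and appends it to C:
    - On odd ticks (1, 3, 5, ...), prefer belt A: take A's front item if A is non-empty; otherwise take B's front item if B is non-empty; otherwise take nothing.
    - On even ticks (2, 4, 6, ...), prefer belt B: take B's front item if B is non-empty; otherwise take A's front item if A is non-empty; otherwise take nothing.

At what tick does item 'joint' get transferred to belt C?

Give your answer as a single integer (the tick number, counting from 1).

Tick 1: prefer A, take bolt from A; A=[hinge,reel,plank] B=[joint,disk,iron,clip,lathe] C=[bolt]
Tick 2: prefer B, take joint from B; A=[hinge,reel,plank] B=[disk,iron,clip,lathe] C=[bolt,joint]

Answer: 2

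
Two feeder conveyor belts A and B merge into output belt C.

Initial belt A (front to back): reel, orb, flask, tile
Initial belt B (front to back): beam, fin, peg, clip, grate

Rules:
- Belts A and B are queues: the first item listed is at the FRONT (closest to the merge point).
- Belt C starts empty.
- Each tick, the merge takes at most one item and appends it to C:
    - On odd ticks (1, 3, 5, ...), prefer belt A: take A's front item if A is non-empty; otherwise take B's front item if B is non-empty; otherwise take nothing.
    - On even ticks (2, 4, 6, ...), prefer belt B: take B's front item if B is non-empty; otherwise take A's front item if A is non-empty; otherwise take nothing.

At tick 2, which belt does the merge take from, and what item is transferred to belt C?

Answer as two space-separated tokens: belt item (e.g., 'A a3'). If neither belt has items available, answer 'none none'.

Answer: B beam

Derivation:
Tick 1: prefer A, take reel from A; A=[orb,flask,tile] B=[beam,fin,peg,clip,grate] C=[reel]
Tick 2: prefer B, take beam from B; A=[orb,flask,tile] B=[fin,peg,clip,grate] C=[reel,beam]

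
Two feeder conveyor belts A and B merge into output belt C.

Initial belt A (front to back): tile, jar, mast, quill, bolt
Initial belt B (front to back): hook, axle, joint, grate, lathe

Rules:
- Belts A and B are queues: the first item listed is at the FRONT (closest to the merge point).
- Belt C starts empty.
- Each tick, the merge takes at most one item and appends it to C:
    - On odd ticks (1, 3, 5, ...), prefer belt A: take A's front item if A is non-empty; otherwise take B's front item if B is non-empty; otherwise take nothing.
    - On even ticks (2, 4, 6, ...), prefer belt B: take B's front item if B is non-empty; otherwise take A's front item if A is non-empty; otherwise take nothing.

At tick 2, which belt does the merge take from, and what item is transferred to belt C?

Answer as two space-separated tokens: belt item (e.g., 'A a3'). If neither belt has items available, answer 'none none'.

Tick 1: prefer A, take tile from A; A=[jar,mast,quill,bolt] B=[hook,axle,joint,grate,lathe] C=[tile]
Tick 2: prefer B, take hook from B; A=[jar,mast,quill,bolt] B=[axle,joint,grate,lathe] C=[tile,hook]

Answer: B hook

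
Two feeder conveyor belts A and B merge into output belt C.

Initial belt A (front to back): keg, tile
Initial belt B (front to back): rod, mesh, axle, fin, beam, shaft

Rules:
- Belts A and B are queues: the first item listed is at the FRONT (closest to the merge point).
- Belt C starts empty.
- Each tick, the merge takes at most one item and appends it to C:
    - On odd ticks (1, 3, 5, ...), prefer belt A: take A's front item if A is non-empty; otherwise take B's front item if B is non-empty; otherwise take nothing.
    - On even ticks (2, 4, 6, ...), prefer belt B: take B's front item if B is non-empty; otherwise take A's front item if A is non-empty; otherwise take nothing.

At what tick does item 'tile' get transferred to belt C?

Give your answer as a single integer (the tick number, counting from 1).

Answer: 3

Derivation:
Tick 1: prefer A, take keg from A; A=[tile] B=[rod,mesh,axle,fin,beam,shaft] C=[keg]
Tick 2: prefer B, take rod from B; A=[tile] B=[mesh,axle,fin,beam,shaft] C=[keg,rod]
Tick 3: prefer A, take tile from A; A=[-] B=[mesh,axle,fin,beam,shaft] C=[keg,rod,tile]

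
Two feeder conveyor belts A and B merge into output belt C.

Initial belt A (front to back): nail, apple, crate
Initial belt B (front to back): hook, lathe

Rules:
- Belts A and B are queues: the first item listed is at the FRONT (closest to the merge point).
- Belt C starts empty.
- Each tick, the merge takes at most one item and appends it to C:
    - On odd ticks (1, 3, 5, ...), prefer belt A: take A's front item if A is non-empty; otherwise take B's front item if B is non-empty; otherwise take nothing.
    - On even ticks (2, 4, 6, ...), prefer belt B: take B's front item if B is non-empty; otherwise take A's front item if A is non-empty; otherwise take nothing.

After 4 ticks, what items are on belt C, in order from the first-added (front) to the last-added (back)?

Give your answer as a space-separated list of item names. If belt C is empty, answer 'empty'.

Answer: nail hook apple lathe

Derivation:
Tick 1: prefer A, take nail from A; A=[apple,crate] B=[hook,lathe] C=[nail]
Tick 2: prefer B, take hook from B; A=[apple,crate] B=[lathe] C=[nail,hook]
Tick 3: prefer A, take apple from A; A=[crate] B=[lathe] C=[nail,hook,apple]
Tick 4: prefer B, take lathe from B; A=[crate] B=[-] C=[nail,hook,apple,lathe]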